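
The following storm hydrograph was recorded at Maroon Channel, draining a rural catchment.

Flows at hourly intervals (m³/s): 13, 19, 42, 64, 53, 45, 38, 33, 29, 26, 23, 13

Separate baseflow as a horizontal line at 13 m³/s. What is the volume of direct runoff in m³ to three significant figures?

V ≈ 8.71 × 10^5 m³

Direct-runoff ordinates (Q − Q_b): 0.0, 6.0, 29.0, 51.0, 40.0, 32.0, 25.0, 20.0, 16.0, 13.0, 10.0, 0.0 m³/s.
ΣQ_DR = 242.0 m³/s.
With Δt = 1 h = 3600 s, V = ΣQ_DR · Δt = 242.0 × 3600 = 8.71 × 10^5 m³.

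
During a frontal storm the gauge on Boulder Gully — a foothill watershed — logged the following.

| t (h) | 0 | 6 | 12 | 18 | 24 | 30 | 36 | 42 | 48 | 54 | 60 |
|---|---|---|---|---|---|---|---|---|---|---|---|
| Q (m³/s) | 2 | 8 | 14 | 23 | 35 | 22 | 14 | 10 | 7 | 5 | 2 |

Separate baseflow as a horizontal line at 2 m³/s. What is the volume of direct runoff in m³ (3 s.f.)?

Direct-runoff ordinates (Q − Q_b): 0.0, 6.0, 12.0, 21.0, 33.0, 20.0, 12.0, 8.0, 5.0, 3.0, 0.0 m³/s.
ΣQ_DR = 120.0 m³/s.
With Δt = 6 h = 21600 s, V = ΣQ_DR · Δt = 120.0 × 21600 = 2.59 × 10^6 m³.

V ≈ 2.59 × 10^6 m³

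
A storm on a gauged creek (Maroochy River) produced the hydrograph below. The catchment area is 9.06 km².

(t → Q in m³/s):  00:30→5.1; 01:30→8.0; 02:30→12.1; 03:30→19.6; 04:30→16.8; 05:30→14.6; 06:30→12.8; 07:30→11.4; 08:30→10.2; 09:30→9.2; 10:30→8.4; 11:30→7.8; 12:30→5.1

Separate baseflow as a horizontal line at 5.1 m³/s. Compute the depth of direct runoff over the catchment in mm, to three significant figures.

d ≈ 29.7 mm

Direct runoff: 0.0, 2.9, 7.0, 14.5, 11.7, 9.5, 7.7, 6.3, 5.1, 4.1, 3.3, 2.7, 0.0 m³/s; ΣQ_DR = 74.80 m³/s.
V = ΣQ_DR · Δt = 74.80 × 3600 s = 2.693 × 10^5 m³.
Over A = 9.06 km², depth = V / A = 29.7 mm.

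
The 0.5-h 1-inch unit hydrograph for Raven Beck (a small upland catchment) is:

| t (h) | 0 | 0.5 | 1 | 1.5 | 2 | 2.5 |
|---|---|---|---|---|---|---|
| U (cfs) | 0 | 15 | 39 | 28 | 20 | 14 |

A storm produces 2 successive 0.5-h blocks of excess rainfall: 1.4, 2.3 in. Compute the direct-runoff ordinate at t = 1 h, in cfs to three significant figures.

Q ≈ 89.1 cfs

By discrete convolution, Q_j = Σ (P_i / 1 in) · U_{j−i}.
At t = 1 h (j=2): Q = (1.4/1)·39 + (2.3/1)·15 = 89.1 cfs.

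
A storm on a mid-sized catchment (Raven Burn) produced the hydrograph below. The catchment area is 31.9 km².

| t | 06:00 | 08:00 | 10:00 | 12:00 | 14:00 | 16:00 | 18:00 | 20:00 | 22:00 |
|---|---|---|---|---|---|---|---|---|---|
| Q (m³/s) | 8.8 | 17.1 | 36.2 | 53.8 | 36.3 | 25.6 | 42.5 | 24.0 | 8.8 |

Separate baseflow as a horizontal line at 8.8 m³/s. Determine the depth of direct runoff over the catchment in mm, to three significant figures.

d ≈ 39.3 mm

Direct runoff: 0.0, 8.3, 27.4, 45.0, 27.5, 16.8, 33.7, 15.2, 0.0 m³/s; ΣQ_DR = 173.9 m³/s.
V = ΣQ_DR · Δt = 173.9 × 7200 s = 1.252 × 10^6 m³.
Over A = 31.9 km², depth = V / A = 39.3 mm.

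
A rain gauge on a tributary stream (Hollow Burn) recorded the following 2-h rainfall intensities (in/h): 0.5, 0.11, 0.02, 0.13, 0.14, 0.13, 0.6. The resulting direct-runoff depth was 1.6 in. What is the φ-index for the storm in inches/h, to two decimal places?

φ ≈ 0.15 in/h

Only the 2 blocks with intensity above φ contribute runoff: 0.5, 0.6 in/h.
Σ(I−φ)·Δt = d  ⇒  (0.5+0.6 − 2φ)·2 = 1.6
φ = (1.100 − 1.6/2) / 2 = 0.15 in/h.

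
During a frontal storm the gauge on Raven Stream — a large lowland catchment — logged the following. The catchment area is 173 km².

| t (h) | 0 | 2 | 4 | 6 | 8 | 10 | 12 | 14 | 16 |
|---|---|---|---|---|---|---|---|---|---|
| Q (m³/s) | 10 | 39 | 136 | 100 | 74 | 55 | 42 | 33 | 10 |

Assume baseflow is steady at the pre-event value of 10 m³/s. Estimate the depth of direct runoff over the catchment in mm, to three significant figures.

d ≈ 17.0 mm

Direct runoff: 0.0, 29.0, 126.0, 90.0, 64.0, 45.0, 32.0, 23.0, 0.0 m³/s; ΣQ_DR = 409.0 m³/s.
V = ΣQ_DR · Δt = 409.0 × 7200 s = 2.945 × 10^6 m³.
Over A = 173 km², depth = V / A = 17.0 mm.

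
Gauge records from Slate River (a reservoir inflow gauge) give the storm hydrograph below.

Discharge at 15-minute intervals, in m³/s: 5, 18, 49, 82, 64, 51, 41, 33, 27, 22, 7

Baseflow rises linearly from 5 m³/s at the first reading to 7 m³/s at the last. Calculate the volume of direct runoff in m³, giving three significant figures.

V ≈ 3.00 × 10^5 m³

Direct-runoff ordinates (Q − Q_b): 0.00, 12.80, 43.60, 76.40, 58.20, 45.00, 34.80, 26.60, 20.40, 15.20, 0.00 m³/s.
ΣQ_DR = 333.0 m³/s.
With Δt = 0.25 h = 900 s, V = ΣQ_DR · Δt = 333.0 × 900 = 3.00 × 10^5 m³.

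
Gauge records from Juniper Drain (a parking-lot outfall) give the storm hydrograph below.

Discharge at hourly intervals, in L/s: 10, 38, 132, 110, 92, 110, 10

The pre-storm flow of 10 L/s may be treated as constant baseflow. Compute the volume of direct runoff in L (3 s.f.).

Direct-runoff ordinates (Q − Q_b): 0.0, 28.0, 122.0, 100.0, 82.0, 100.0, 0.0 L/s.
ΣQ_DR = 432.0 L/s.
With Δt = 1 h = 3600 s, V = ΣQ_DR · Δt = 432.0 × 3600 = 1.56 × 10^6 L.

V ≈ 1.56 × 10^6 L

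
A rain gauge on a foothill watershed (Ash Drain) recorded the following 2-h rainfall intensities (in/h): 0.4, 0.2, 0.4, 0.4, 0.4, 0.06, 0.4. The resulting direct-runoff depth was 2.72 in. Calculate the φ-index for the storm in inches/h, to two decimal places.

φ ≈ 0.14 in/h

Only the 6 blocks with intensity above φ contribute runoff: 0.4, 0.2, 0.4, 0.4, 0.4, 0.4 in/h.
Σ(I−φ)·Δt = d  ⇒  (0.4+0.2+0.4+0.4+0.4+0.4 − 6φ)·2 = 2.72
φ = (2.200 − 2.72/2) / 6 = 0.14 in/h.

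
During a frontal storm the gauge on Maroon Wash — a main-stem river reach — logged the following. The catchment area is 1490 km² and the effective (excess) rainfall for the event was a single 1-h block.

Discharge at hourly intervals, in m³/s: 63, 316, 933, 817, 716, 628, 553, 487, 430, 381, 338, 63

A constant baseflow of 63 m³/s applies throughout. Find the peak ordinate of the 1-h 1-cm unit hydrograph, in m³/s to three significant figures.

Direct runoff: 0.0, 253.0, 870.0, 754.0, 653.0, 565.0, 490.0, 424.0, 367.0, 318.0, 275.0, 0.0 m³/s; ΣQ_DR = 4969 m³/s, peak = 870.0 m³/s.
Runoff depth d = ΣQ_DR·Δt / A = 4969 × 3600 / (1490 km²) = 12.01 mm.
The 1-cm UH is the DRH scaled by (10 mm)/d, so U_p = 870.0 × 10/12.01 = 725 m³/s.

U_p ≈ 725 m³/s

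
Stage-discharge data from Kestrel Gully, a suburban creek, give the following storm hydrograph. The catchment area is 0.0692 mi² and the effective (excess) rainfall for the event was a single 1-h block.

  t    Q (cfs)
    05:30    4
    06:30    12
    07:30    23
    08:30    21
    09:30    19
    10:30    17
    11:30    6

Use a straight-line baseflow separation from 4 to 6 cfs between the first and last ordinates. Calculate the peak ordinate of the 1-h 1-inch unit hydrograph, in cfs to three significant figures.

Direct runoff: 0.00, 7.67, 18.33, 16.00, 13.67, 11.33, 0.00 cfs; ΣQ_DR = 67.00 cfs, peak = 18.33 cfs.
Runoff depth d = ΣQ_DR·Δt / A = 67.00 × 3600 / (0.0692 mi²) = 1.500 in.
The 1-inch UH is the DRH scaled by (1 in)/d, so U_p = 18.33 × 1/1.500 = 12.2 cfs.

U_p ≈ 12.2 cfs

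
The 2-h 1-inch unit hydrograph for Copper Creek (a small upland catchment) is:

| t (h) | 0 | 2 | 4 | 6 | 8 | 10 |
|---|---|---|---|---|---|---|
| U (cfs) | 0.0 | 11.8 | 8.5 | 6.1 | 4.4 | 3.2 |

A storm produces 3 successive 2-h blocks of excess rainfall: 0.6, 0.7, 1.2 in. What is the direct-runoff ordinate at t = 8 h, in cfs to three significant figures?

Q ≈ 17.1 cfs

By discrete convolution, Q_j = Σ (P_i / 1 in) · U_{j−i}.
At t = 8 h (j=4): Q = (0.6/1)·4.4 + (0.7/1)·6.1 + (1.2/1)·8.5 = 17.1 cfs.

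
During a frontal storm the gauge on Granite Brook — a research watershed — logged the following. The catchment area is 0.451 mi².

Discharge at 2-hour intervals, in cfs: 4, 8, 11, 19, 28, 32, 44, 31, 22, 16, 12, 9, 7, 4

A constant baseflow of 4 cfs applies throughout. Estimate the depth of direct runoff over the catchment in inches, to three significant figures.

d ≈ 1.31 in

Direct runoff: 0.0, 4.0, 7.0, 15.0, 24.0, 28.0, 40.0, 27.0, 18.0, 12.0, 8.0, 5.0, 3.0, 0.0 cfs; ΣQ_DR = 191.0 cfs.
V = ΣQ_DR · Δt = 191.0 × 7200 s = 1.375 × 10^6 ft³.
Over A = 0.451 mi², depth = V / A = 1.31 in.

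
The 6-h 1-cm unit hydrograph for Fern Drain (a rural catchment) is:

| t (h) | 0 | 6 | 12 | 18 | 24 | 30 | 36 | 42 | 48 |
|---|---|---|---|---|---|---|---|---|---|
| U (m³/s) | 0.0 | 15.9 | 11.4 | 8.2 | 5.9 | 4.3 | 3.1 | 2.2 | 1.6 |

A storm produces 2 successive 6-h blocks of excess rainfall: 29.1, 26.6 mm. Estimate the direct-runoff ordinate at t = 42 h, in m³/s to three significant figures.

Q ≈ 14.6 m³/s

By discrete convolution, Q_j = Σ (P_i / 10 mm) · U_{j−i}.
At t = 42 h (j=7): Q = (29.1/10)·2.2 + (26.6/10)·3.1 = 14.6 m³/s.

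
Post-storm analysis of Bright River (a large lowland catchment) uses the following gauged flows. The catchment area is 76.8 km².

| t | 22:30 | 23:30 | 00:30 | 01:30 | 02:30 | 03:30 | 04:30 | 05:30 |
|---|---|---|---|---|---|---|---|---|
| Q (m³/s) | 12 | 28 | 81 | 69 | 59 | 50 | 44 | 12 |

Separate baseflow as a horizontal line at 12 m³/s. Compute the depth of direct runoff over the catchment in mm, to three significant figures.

d ≈ 12.1 mm

Direct runoff: 0.0, 16.0, 69.0, 57.0, 47.0, 38.0, 32.0, 0.0 m³/s; ΣQ_DR = 259.0 m³/s.
V = ΣQ_DR · Δt = 259.0 × 3600 s = 9.324 × 10^5 m³.
Over A = 76.8 km², depth = V / A = 12.1 mm.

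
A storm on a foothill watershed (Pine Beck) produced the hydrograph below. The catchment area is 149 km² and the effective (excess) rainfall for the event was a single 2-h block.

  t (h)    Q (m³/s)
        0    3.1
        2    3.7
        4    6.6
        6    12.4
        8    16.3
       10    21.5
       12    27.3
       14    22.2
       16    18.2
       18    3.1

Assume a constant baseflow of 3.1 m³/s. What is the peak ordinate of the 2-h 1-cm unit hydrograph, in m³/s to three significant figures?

U_p ≈ 48.4 m³/s

Direct runoff: 0.0, 0.6, 3.5, 9.3, 13.2, 18.4, 24.2, 19.1, 15.1, 0.0 m³/s; ΣQ_DR = 103.4 m³/s, peak = 24.2 m³/s.
Runoff depth d = ΣQ_DR·Δt / A = 103.4 × 7200 / (149 km²) = 4.997 mm.
The 1-cm UH is the DRH scaled by (10 mm)/d, so U_p = 24.2 × 10/4.997 = 48.4 m³/s.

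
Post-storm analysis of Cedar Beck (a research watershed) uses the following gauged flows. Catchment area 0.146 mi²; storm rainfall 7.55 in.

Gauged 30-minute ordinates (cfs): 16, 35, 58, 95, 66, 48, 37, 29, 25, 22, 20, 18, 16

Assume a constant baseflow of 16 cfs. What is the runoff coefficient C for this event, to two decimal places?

C ≈ 0.19

ΣQ_DR = 277.0 cfs; V = ΣQ_DR·Δt = 4.986 × 10^5 ft³.
Runoff depth d = V / A = 1.470 in.
C = d / P = 1.470 / 7.55 = 0.19.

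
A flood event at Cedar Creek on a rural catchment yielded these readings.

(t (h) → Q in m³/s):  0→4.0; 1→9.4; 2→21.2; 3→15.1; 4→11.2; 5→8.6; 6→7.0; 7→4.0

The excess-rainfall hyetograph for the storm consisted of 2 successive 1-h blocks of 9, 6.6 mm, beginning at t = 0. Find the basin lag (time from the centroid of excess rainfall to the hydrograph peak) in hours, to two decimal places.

Centroid of excess rainfall: t_c = Σ P_i·t̄_i / ΣP_i = 0.9231 h (block centres at 0.5, 1.5 h).
Hydrograph peak occurs at t = 2 h, so basin lag t_L = 2 − 0.9231 = 1.08 h.

t_L ≈ 1.08 h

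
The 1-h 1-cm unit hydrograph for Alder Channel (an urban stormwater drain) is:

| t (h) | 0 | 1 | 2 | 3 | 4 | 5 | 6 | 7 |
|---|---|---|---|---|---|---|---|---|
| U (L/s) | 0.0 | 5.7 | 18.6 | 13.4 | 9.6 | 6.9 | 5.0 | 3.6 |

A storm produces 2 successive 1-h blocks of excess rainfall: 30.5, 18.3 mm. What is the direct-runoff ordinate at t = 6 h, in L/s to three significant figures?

By discrete convolution, Q_j = Σ (P_i / 10 mm) · U_{j−i}.
At t = 6 h (j=6): Q = (30.5/10)·5.0 + (18.3/10)·6.9 = 27.9 L/s.

Q ≈ 27.9 L/s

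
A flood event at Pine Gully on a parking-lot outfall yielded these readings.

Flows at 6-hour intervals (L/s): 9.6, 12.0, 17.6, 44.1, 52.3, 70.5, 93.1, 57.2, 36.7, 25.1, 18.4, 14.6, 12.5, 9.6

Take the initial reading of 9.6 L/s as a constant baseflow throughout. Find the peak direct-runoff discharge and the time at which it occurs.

Q_p = 83.5 L/s at t = 36 h

Subtracting baseflow gives direct-runoff ordinates: 0.0, 2.4, 8.0, 34.5, 42.7, 60.9, 83.5, 47.6, 27.1, 15.5, 8.8, 5.0, 2.9, 0.0 L/s.
The maximum is 83.5 L/s, occurring at the reading for t = 36 h.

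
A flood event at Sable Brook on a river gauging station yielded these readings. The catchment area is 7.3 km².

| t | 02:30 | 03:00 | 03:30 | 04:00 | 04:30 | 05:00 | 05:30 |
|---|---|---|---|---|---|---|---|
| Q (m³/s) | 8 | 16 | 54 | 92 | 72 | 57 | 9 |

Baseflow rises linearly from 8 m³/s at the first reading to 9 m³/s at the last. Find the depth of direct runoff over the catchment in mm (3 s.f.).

Direct runoff: 0.00, 7.83, 45.67, 83.50, 63.33, 48.17, 0.00 m³/s; ΣQ_DR = 248.5 m³/s.
V = ΣQ_DR · Δt = 248.5 × 1800 s = 4.473 × 10^5 m³.
Over A = 7.3 km², depth = V / A = 61.3 mm.

d ≈ 61.3 mm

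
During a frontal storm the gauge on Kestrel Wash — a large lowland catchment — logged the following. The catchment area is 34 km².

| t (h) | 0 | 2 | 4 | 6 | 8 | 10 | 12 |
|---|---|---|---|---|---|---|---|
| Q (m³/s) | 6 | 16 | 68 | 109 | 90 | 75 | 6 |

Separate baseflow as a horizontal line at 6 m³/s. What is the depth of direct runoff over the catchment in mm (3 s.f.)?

d ≈ 69.5 mm

Direct runoff: 0.0, 10.0, 62.0, 103.0, 84.0, 69.0, 0.0 m³/s; ΣQ_DR = 328.0 m³/s.
V = ΣQ_DR · Δt = 328.0 × 7200 s = 2.362 × 10^6 m³.
Over A = 34 km², depth = V / A = 69.5 mm.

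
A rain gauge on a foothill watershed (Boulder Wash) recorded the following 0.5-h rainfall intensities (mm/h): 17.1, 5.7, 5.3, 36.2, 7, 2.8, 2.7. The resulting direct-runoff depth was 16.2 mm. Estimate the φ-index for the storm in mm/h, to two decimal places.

Only the 2 blocks with intensity above φ contribute runoff: 17.1, 36.2 mm/h.
Σ(I−φ)·Δt = d  ⇒  (17.1+36.2 − 2φ)·0.5 = 16.2
φ = (53.30 − 16.2/0.5) / 2 = 10.45 mm/h.

φ ≈ 10.45 mm/h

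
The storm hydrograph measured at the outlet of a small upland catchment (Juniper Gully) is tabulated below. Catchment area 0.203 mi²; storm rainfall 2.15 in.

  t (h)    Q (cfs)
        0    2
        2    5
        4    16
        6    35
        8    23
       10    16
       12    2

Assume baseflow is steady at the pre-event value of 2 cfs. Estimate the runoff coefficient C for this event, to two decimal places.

ΣQ_DR = 85.00 cfs; V = ΣQ_DR·Δt = 6.120 × 10^5 ft³.
Runoff depth d = V / A = 1.298 in.
C = d / P = 1.298 / 2.15 = 0.60.

C ≈ 0.60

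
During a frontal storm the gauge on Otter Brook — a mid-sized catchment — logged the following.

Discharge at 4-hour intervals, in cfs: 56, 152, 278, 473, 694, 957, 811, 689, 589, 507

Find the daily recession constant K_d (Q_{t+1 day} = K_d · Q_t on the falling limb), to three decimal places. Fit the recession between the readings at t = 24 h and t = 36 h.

Between t = 24 h and t = 36 h the flow falls from 811 to 507 cfs over 3×4 h = 12 h.
Per-interval ratio K = (507/811)^(1/3) = 0.8551; K_d = K^(24/4) = 0.391.

K_d ≈ 0.391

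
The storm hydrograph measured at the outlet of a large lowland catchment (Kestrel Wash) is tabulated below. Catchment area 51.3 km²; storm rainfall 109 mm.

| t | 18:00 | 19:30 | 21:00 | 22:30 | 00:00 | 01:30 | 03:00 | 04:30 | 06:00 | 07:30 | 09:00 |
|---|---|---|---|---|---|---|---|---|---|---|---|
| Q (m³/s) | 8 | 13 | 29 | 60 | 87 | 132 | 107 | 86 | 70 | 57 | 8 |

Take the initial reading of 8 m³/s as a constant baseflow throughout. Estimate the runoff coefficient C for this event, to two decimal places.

ΣQ_DR = 569.0 m³/s; V = ΣQ_DR·Δt = 3.073 × 10^6 m³.
Runoff depth d = V / A = 59.89 mm.
C = d / P = 59.89 / 109 = 0.55.

C ≈ 0.55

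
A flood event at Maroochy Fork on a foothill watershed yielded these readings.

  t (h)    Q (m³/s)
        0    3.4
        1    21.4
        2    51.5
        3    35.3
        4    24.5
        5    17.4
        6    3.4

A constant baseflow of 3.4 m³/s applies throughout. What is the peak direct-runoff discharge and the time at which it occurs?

Q_p = 48.1 m³/s at t = 2 h

Subtracting baseflow gives direct-runoff ordinates: 0.0, 18.0, 48.1, 31.9, 21.1, 14.0, 0.0 m³/s.
The maximum is 48.1 m³/s, occurring at the reading for t = 2 h.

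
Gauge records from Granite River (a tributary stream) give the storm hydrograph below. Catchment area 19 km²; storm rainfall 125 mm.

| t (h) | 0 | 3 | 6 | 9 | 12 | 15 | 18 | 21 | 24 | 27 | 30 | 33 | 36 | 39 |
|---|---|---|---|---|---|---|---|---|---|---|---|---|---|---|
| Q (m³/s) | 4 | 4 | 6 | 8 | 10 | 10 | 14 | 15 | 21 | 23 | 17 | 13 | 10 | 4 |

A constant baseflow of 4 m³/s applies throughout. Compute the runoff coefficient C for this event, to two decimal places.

C ≈ 0.47

ΣQ_DR = 103.0 m³/s; V = ΣQ_DR·Δt = 1.112 × 10^6 m³.
Runoff depth d = V / A = 58.55 mm.
C = d / P = 58.55 / 125 = 0.47.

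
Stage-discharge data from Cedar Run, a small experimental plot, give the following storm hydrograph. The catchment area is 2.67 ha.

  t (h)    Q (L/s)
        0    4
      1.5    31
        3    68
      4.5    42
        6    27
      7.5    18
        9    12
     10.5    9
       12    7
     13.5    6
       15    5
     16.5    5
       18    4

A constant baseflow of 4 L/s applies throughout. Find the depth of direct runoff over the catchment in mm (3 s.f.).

Direct runoff: 0.0, 27.0, 64.0, 38.0, 23.0, 14.0, 8.0, 5.0, 3.0, 2.0, 1.0, 1.0, 0.0 L/s; ΣQ_DR = 186.0 L/s.
V = ΣQ_DR · Δt = 186.0 × 5400 s = 1.004 × 10^6 L.
Over A = 2.67 ha, depth = V / A = 37.6 mm.

d ≈ 37.6 mm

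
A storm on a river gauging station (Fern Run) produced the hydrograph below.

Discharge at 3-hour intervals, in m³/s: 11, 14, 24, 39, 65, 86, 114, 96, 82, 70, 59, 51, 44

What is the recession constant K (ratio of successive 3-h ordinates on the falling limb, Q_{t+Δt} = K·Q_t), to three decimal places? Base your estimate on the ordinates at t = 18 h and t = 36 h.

Using the recession-limb readings at t = 18 h and t = 36 h: Q falls from 114 to 44 m³/s over 6 intervals.
K = (Q₂/Q₁)^(1/6) = (44/114)^(1/6) = 0.853.

K ≈ 0.853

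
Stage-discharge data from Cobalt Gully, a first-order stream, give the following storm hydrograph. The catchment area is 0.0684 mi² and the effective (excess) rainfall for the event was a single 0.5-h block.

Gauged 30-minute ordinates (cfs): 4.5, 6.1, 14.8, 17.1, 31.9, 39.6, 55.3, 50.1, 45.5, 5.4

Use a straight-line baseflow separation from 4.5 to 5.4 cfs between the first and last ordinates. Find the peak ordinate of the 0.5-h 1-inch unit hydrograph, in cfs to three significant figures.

U_p ≈ 20.1 cfs

Direct runoff: 0.00, 1.50, 10.10, 12.30, 27.00, 34.60, 50.20, 44.90, 40.20, 0.00 cfs; ΣQ_DR = 220.8 cfs, peak = 50.20 cfs.
Runoff depth d = ΣQ_DR·Δt / A = 220.8 × 1800 / (0.0684 mi²) = 2.501 in.
The 1-inch UH is the DRH scaled by (1 in)/d, so U_p = 50.20 × 1/2.501 = 20.1 cfs.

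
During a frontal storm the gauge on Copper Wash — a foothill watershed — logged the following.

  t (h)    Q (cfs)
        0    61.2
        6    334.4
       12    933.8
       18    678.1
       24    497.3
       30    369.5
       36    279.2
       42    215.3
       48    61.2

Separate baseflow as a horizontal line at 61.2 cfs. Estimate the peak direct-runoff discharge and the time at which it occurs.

Subtracting baseflow gives direct-runoff ordinates: 0.0, 273.2, 872.6, 616.9, 436.1, 308.3, 218.0, 154.1, 0.0 cfs.
The maximum is 872.6 cfs, occurring at the reading for t = 12 h.

Q_p = 872.6 cfs at t = 12 h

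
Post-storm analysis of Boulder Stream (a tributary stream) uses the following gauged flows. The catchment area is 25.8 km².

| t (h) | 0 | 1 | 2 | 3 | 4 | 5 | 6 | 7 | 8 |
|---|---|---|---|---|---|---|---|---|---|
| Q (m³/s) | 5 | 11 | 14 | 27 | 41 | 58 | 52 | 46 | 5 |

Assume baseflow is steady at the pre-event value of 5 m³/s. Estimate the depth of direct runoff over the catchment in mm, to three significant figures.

Direct runoff: 0.0, 6.0, 9.0, 22.0, 36.0, 53.0, 47.0, 41.0, 0.0 m³/s; ΣQ_DR = 214.0 m³/s.
V = ΣQ_DR · Δt = 214.0 × 3600 s = 7.704 × 10^5 m³.
Over A = 25.8 km², depth = V / A = 29.9 mm.

d ≈ 29.9 mm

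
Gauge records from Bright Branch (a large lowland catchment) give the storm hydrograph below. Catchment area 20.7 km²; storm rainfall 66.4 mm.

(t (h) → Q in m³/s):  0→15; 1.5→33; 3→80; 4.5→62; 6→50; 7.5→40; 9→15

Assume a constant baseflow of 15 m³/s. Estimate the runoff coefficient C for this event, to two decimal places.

ΣQ_DR = 190.0 m³/s; V = ΣQ_DR·Δt = 1.026 × 10^6 m³.
Runoff depth d = V / A = 49.57 mm.
C = d / P = 49.57 / 66.4 = 0.75.

C ≈ 0.75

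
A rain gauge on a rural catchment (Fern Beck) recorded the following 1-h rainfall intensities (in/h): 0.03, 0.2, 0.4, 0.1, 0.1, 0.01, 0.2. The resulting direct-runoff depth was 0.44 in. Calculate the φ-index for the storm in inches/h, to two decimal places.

Only the 3 blocks with intensity above φ contribute runoff: 0.2, 0.4, 0.2 in/h.
Σ(I−φ)·Δt = d  ⇒  (0.2+0.4+0.2 − 3φ)·1 = 0.44
φ = (0.8000 − 0.44/1) / 3 = 0.12 in/h.

φ ≈ 0.12 in/h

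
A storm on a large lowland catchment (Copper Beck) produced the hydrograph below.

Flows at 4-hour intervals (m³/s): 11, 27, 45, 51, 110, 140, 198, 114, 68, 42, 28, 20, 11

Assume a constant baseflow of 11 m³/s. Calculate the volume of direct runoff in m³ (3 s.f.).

Direct-runoff ordinates (Q − Q_b): 0.0, 16.0, 34.0, 40.0, 99.0, 129.0, 187.0, 103.0, 57.0, 31.0, 17.0, 9.0, 0.0 m³/s.
ΣQ_DR = 722.0 m³/s.
With Δt = 4 h = 14400 s, V = ΣQ_DR · Δt = 722.0 × 14400 = 1.04 × 10^7 m³.

V ≈ 1.04 × 10^7 m³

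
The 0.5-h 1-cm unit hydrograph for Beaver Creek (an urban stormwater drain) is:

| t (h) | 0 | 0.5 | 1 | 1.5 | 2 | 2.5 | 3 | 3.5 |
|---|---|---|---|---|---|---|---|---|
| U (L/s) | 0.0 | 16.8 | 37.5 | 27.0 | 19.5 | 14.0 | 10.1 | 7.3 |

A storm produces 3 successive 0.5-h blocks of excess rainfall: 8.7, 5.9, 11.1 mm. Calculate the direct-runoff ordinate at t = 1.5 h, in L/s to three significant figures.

By discrete convolution, Q_j = Σ (P_i / 10 mm) · U_{j−i}.
At t = 1.5 h (j=3): Q = (8.7/10)·27.0 + (5.9/10)·37.5 + (11.1/10)·16.8 = 64.3 L/s.

Q ≈ 64.3 L/s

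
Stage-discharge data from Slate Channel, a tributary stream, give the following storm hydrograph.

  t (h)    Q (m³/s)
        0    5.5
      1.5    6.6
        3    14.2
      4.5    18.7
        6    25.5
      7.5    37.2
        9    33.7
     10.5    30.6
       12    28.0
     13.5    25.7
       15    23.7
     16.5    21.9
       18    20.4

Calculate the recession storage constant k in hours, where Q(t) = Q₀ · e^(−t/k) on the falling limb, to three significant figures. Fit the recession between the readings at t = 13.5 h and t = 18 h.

k ≈ 19.5 h

On the falling limb, Q drops from 25.7 to 20.4 m³/s between t = 13.5 h and t = 18 h (Δt = 4.5 h).
k = −Δt / ln(Q₂/Q₁) = −4.5 / ln(20.4/25.7) = 19.5 h.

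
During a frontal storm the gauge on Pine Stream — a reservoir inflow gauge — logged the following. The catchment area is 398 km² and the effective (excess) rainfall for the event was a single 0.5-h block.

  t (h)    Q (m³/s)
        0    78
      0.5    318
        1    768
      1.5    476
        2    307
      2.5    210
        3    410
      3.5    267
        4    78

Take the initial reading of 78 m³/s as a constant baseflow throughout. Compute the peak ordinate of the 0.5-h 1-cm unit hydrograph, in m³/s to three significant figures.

Direct runoff: 0.0, 240.0, 690.0, 398.0, 229.0, 132.0, 332.0, 189.0, 0.0 m³/s; ΣQ_DR = 2210 m³/s, peak = 690.0 m³/s.
Runoff depth d = ΣQ_DR·Δt / A = 2210 × 1800 / (398 km²) = 9.995 mm.
The 1-cm UH is the DRH scaled by (10 mm)/d, so U_p = 690.0 × 10/9.995 = 690 m³/s.

U_p ≈ 690 m³/s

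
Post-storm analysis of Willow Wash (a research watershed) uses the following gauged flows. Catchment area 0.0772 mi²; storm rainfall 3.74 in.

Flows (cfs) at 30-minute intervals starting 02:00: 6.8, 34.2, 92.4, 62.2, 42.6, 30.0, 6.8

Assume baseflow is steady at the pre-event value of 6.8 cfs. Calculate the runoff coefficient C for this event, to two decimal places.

ΣQ_DR = 227.4 cfs; V = ΣQ_DR·Δt = 4.093 × 10^5 ft³.
Runoff depth d = V / A = 2.282 in.
C = d / P = 2.282 / 3.74 = 0.61.

C ≈ 0.61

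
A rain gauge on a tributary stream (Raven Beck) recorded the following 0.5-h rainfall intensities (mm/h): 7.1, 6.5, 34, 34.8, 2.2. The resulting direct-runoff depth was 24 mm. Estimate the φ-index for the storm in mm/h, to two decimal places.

Only the 2 blocks with intensity above φ contribute runoff: 34, 34.8 mm/h.
Σ(I−φ)·Δt = d  ⇒  (34+34.8 − 2φ)·0.5 = 24
φ = (68.80 − 24/0.5) / 2 = 10.40 mm/h.

φ ≈ 10.40 mm/h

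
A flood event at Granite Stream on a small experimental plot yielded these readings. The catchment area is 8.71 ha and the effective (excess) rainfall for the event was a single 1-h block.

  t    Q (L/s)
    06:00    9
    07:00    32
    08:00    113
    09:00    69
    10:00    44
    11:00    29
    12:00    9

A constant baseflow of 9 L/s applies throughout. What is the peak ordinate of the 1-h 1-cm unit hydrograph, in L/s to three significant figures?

Direct runoff: 0.0, 23.0, 104.0, 60.0, 35.0, 20.0, 0.0 L/s; ΣQ_DR = 242.0 L/s, peak = 104.0 L/s.
Runoff depth d = ΣQ_DR·Δt / A = 242.0 × 3600 / (8.71 ha) = 10.00 mm.
The 1-cm UH is the DRH scaled by (10 mm)/d, so U_p = 104.0 × 10/10.00 = 104 L/s.

U_p ≈ 104 L/s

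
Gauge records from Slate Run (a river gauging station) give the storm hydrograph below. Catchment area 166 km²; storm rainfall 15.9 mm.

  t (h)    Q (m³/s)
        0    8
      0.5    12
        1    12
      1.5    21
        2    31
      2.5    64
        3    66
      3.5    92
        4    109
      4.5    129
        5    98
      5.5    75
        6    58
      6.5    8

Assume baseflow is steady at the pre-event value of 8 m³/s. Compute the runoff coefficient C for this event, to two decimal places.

C ≈ 0.46

ΣQ_DR = 671.0 m³/s; V = ΣQ_DR·Δt = 1.208 × 10^6 m³.
Runoff depth d = V / A = 7.276 mm.
C = d / P = 7.276 / 15.9 = 0.46.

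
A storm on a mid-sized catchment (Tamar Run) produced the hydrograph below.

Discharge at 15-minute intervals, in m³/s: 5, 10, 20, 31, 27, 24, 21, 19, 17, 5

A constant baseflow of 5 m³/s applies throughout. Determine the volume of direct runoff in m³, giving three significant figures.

Direct-runoff ordinates (Q − Q_b): 0.0, 5.0, 15.0, 26.0, 22.0, 19.0, 16.0, 14.0, 12.0, 0.0 m³/s.
ΣQ_DR = 129.0 m³/s.
With Δt = 0.25 h = 900 s, V = ΣQ_DR · Δt = 129.0 × 900 = 1.16 × 10^5 m³.

V ≈ 1.16 × 10^5 m³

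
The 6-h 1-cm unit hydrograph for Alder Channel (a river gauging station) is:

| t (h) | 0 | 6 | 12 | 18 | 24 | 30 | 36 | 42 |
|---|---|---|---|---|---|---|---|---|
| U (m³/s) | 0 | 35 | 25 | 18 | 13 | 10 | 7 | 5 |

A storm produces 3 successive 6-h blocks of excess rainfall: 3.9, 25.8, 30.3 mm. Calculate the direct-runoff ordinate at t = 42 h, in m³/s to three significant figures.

Q ≈ 50.3 m³/s

By discrete convolution, Q_j = Σ (P_i / 10 mm) · U_{j−i}.
At t = 42 h (j=7): Q = (3.9/10)·5 + (25.8/10)·7 + (30.3/10)·10 = 50.3 m³/s.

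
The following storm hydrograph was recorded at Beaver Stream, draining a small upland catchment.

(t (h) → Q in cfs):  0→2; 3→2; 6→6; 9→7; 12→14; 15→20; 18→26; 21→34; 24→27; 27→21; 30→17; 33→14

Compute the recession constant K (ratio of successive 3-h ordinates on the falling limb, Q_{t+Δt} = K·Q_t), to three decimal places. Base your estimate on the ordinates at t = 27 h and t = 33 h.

Using the recession-limb readings at t = 27 h and t = 33 h: Q falls from 21 to 14 cfs over 2 intervals.
K = (Q₂/Q₁)^(1/2) = (14/21)^(1/2) = 0.816.

K ≈ 0.816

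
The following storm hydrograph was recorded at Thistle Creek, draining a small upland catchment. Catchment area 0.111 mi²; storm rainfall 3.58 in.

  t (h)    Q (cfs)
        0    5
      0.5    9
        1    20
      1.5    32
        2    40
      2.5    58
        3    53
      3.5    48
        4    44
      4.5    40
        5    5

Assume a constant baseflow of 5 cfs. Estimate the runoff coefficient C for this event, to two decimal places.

ΣQ_DR = 299.0 cfs; V = ΣQ_DR·Δt = 5.382 × 10^5 ft³.
Runoff depth d = V / A = 2.087 in.
C = d / P = 2.087 / 3.58 = 0.58.

C ≈ 0.58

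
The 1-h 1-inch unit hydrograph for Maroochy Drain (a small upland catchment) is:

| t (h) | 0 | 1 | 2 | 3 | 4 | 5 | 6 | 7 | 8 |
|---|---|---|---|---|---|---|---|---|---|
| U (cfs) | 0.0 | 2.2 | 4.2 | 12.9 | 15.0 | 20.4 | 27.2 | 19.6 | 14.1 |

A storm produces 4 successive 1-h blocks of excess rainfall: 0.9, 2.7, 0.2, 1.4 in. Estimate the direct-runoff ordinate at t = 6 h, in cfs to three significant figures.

By discrete convolution, Q_j = Σ (P_i / 1 in) · U_{j−i}.
At t = 6 h (j=6): Q = (0.9/1)·27.2 + (2.7/1)·20.4 + (0.2/1)·15.0 + (1.4/1)·12.9 = 101 cfs.

Q ≈ 101 cfs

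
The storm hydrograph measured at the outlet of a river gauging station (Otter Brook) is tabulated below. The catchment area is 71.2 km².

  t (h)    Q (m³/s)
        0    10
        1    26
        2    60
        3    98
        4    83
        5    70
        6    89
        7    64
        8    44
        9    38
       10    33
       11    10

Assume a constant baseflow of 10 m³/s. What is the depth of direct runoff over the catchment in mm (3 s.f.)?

d ≈ 25.5 mm

Direct runoff: 0.0, 16.0, 50.0, 88.0, 73.0, 60.0, 79.0, 54.0, 34.0, 28.0, 23.0, 0.0 m³/s; ΣQ_DR = 505.0 m³/s.
V = ΣQ_DR · Δt = 505.0 × 3600 s = 1.818 × 10^6 m³.
Over A = 71.2 km², depth = V / A = 25.5 mm.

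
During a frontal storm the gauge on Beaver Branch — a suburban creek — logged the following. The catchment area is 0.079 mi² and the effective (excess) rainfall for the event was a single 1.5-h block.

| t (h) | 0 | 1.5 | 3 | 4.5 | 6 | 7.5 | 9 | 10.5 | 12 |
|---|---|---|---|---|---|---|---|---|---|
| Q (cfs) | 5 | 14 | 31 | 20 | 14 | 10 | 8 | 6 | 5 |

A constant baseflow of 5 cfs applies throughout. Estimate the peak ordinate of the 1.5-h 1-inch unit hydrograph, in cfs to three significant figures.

U_p ≈ 13.0 cfs

Direct runoff: 0.0, 9.0, 26.0, 15.0, 9.0, 5.0, 3.0, 1.0, 0.0 cfs; ΣQ_DR = 68.00 cfs, peak = 26.0 cfs.
Runoff depth d = ΣQ_DR·Δt / A = 68.00 × 5400 / (0.079 mi²) = 2.001 in.
The 1-inch UH is the DRH scaled by (1 in)/d, so U_p = 26.0 × 1/2.001 = 13.0 cfs.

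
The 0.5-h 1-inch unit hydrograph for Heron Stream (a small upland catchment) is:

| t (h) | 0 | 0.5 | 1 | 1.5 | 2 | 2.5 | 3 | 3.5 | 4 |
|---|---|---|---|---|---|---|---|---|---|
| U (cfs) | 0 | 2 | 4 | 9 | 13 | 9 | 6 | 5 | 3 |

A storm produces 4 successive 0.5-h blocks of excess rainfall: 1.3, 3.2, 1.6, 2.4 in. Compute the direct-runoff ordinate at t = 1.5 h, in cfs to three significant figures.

Q ≈ 27.7 cfs

By discrete convolution, Q_j = Σ (P_i / 1 in) · U_{j−i}.
At t = 1.5 h (j=3): Q = (1.3/1)·9 + (3.2/1)·4 + (1.6/1)·2 + (2.4/1)·0 = 27.7 cfs.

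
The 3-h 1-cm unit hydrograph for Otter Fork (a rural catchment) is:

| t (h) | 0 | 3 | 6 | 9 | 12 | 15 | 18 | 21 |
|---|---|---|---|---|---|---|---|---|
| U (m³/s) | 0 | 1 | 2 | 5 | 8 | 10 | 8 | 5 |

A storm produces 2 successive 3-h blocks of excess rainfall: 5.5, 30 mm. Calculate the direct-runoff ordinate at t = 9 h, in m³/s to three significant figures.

By discrete convolution, Q_j = Σ (P_i / 10 mm) · U_{j−i}.
At t = 9 h (j=3): Q = (5.5/10)·5 + (30/10)·2 = 8.75 m³/s.

Q ≈ 8.75 m³/s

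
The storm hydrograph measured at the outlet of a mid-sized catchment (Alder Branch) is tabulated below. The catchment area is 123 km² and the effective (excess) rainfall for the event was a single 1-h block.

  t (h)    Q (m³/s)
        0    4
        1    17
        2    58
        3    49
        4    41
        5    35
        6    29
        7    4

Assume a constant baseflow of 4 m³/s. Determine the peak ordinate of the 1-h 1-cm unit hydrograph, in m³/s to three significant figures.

Direct runoff: 0.0, 13.0, 54.0, 45.0, 37.0, 31.0, 25.0, 0.0 m³/s; ΣQ_DR = 205.0 m³/s, peak = 54.0 m³/s.
Runoff depth d = ΣQ_DR·Δt / A = 205.0 × 3600 / (123 km²) = 6.000 mm.
The 1-cm UH is the DRH scaled by (10 mm)/d, so U_p = 54.0 × 10/6.000 = 90.0 m³/s.

U_p ≈ 90.0 m³/s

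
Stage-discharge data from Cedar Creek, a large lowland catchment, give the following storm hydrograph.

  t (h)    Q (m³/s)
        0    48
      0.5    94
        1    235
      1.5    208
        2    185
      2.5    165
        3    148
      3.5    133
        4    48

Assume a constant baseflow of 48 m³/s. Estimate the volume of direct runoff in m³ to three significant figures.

V ≈ 1.50 × 10^6 m³

Direct-runoff ordinates (Q − Q_b): 0.0, 46.0, 187.0, 160.0, 137.0, 117.0, 100.0, 85.0, 0.0 m³/s.
ΣQ_DR = 832.0 m³/s.
With Δt = 0.5 h = 1800 s, V = ΣQ_DR · Δt = 832.0 × 1800 = 1.50 × 10^6 m³.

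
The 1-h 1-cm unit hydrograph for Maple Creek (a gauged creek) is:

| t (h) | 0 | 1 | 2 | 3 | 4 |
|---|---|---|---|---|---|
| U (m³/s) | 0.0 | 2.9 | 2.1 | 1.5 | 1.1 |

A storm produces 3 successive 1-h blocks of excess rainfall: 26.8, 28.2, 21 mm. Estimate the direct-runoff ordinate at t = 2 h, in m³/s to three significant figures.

Q ≈ 13.8 m³/s

By discrete convolution, Q_j = Σ (P_i / 10 mm) · U_{j−i}.
At t = 2 h (j=2): Q = (26.8/10)·2.1 + (28.2/10)·2.9 + (21/10)·0.0 = 13.8 m³/s.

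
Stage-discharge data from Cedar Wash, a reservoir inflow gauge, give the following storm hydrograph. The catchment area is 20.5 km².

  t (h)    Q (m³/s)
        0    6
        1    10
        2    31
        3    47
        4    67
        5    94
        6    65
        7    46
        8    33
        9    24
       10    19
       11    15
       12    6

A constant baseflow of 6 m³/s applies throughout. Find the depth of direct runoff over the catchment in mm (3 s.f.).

d ≈ 67.6 mm

Direct runoff: 0.0, 4.0, 25.0, 41.0, 61.0, 88.0, 59.0, 40.0, 27.0, 18.0, 13.0, 9.0, 0.0 m³/s; ΣQ_DR = 385.0 m³/s.
V = ΣQ_DR · Δt = 385.0 × 3600 s = 1.386 × 10^6 m³.
Over A = 20.5 km², depth = V / A = 67.6 mm.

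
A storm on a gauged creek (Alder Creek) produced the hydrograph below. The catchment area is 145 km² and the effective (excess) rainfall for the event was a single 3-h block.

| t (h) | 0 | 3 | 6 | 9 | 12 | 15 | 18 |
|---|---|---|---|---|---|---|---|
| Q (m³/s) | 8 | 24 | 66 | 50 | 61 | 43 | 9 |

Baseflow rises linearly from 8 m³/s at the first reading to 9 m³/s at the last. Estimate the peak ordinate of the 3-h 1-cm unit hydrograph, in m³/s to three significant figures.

Direct runoff: 0.00, 15.83, 57.67, 41.50, 52.33, 34.17, 0.00 m³/s; ΣQ_DR = 201.5 m³/s, peak = 57.67 m³/s.
Runoff depth d = ΣQ_DR·Δt / A = 201.5 × 10800 / (145 km²) = 15.01 mm.
The 1-cm UH is the DRH scaled by (10 mm)/d, so U_p = 57.67 × 10/15.01 = 38.4 m³/s.

U_p ≈ 38.4 m³/s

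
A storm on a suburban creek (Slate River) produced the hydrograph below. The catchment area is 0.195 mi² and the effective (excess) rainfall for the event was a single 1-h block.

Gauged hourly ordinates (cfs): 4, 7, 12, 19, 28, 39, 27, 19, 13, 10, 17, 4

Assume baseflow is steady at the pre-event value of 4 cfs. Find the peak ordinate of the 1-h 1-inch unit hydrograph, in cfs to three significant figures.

Direct runoff: 0.0, 3.0, 8.0, 15.0, 24.0, 35.0, 23.0, 15.0, 9.0, 6.0, 13.0, 0.0 cfs; ΣQ_DR = 151.0 cfs, peak = 35.0 cfs.
Runoff depth d = ΣQ_DR·Δt / A = 151.0 × 3600 / (0.195 mi²) = 1.200 in.
The 1-inch UH is the DRH scaled by (1 in)/d, so U_p = 35.0 × 1/1.200 = 29.2 cfs.

U_p ≈ 29.2 cfs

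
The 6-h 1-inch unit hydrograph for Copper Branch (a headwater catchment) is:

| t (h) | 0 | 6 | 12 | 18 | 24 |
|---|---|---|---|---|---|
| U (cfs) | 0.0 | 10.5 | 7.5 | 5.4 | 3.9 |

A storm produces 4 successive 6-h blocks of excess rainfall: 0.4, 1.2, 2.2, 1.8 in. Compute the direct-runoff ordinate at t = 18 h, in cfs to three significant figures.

By discrete convolution, Q_j = Σ (P_i / 1 in) · U_{j−i}.
At t = 18 h (j=3): Q = (0.4/1)·5.4 + (1.2/1)·7.5 + (2.2/1)·10.5 + (1.8/1)·0.0 = 34.3 cfs.

Q ≈ 34.3 cfs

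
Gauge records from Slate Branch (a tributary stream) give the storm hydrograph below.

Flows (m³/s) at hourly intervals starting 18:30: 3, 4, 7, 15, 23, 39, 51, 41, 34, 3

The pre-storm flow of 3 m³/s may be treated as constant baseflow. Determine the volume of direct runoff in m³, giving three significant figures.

Direct-runoff ordinates (Q − Q_b): 0.0, 1.0, 4.0, 12.0, 20.0, 36.0, 48.0, 38.0, 31.0, 0.0 m³/s.
ΣQ_DR = 190.0 m³/s.
With Δt = 1 h = 3600 s, V = ΣQ_DR · Δt = 190.0 × 3600 = 6.84 × 10^5 m³.

V ≈ 6.84 × 10^5 m³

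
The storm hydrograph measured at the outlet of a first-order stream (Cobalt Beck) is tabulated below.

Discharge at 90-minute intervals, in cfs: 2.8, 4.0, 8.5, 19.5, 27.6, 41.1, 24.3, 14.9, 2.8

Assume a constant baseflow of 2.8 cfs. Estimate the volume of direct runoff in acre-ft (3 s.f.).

Direct-runoff ordinates (Q − Q_b): 0.0, 1.2, 5.7, 16.7, 24.8, 38.3, 21.5, 12.1, 0.0 cfs.
ΣQ_DR = 120.3 cfs.
With Δt = 1.5 h = 5400 s, V = ΣQ_DR · Δt = 120.3 × 5400 = 6.50 × 10^5 ft³ = 14.9 acre-ft.

V ≈ 14.9 acre-ft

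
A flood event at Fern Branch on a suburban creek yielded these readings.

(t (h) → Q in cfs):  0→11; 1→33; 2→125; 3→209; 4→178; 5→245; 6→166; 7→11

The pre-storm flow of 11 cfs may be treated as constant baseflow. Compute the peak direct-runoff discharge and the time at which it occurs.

Subtracting baseflow gives direct-runoff ordinates: 0.0, 22.0, 114.0, 198.0, 167.0, 234.0, 155.0, 0.0 cfs.
The maximum is 234.0 cfs, occurring at the reading for t = 5 h.

Q_p = 234.0 cfs at t = 5 h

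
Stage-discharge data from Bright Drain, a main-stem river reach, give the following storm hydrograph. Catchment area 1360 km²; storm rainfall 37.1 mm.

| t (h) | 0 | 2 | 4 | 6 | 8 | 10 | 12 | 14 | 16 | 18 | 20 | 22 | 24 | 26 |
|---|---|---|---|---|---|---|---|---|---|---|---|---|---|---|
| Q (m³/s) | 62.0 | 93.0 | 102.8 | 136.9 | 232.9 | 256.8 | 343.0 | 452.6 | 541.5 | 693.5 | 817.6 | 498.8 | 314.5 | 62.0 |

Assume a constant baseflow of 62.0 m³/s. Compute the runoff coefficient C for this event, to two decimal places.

C ≈ 0.53

ΣQ_DR = 3740 m³/s; V = ΣQ_DR·Δt = 2.693 × 10^7 m³.
Runoff depth d = V / A = 19.80 mm.
C = d / P = 19.80 / 37.1 = 0.53.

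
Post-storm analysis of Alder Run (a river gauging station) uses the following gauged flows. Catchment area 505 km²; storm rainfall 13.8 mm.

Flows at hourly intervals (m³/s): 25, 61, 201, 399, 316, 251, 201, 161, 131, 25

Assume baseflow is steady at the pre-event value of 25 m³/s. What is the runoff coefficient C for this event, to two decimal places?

C ≈ 0.79

ΣQ_DR = 1521 m³/s; V = ΣQ_DR·Δt = 5.476 × 10^6 m³.
Runoff depth d = V / A = 10.84 mm.
C = d / P = 10.84 / 13.8 = 0.79.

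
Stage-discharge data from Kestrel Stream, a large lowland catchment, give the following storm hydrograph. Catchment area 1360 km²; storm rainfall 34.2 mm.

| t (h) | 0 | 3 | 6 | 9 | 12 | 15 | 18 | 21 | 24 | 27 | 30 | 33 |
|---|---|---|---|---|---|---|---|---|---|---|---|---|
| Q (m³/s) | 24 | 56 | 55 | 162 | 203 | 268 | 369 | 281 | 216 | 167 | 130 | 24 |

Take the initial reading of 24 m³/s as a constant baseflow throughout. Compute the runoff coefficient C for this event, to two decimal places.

C ≈ 0.39

ΣQ_DR = 1667 m³/s; V = ΣQ_DR·Δt = 1.800 × 10^7 m³.
Runoff depth d = V / A = 13.24 mm.
C = d / P = 13.24 / 34.2 = 0.39.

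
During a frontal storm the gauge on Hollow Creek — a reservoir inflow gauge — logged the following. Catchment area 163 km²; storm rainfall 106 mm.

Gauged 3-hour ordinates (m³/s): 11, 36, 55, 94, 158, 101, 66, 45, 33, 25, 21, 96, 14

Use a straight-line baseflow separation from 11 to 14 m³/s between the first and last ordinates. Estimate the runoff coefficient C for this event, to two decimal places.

ΣQ_DR = 592.5 m³/s; V = ΣQ_DR·Δt = 6.399 × 10^6 m³.
Runoff depth d = V / A = 39.26 mm.
C = d / P = 39.26 / 106 = 0.37.

C ≈ 0.37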